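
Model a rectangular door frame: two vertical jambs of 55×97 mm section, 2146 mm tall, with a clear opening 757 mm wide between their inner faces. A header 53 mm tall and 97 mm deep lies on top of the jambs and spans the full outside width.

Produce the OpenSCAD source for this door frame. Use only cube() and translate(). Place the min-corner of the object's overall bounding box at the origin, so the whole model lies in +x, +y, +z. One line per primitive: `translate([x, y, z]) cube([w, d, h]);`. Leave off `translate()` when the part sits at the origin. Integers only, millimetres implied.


cube([55, 97, 2146]);
translate([812, 0, 0]) cube([55, 97, 2146]);
translate([0, 0, 2146]) cube([867, 97, 53]);


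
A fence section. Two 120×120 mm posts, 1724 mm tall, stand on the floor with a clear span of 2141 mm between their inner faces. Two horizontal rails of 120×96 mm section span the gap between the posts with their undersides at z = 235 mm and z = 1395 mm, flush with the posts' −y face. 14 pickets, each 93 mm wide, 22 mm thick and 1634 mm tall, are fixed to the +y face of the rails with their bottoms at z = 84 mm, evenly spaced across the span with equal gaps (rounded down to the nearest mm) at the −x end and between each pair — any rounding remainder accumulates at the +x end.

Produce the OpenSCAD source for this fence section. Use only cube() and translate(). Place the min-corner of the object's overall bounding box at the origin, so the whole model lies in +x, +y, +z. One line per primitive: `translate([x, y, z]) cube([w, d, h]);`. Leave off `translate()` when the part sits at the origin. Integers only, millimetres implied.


cube([120, 120, 1724]);
translate([2261, 0, 0]) cube([120, 120, 1724]);
translate([120, 0, 235]) cube([2141, 120, 96]);
translate([120, 0, 1395]) cube([2141, 120, 96]);
translate([175, 120, 84]) cube([93, 22, 1634]);
translate([323, 120, 84]) cube([93, 22, 1634]);
translate([471, 120, 84]) cube([93, 22, 1634]);
translate([619, 120, 84]) cube([93, 22, 1634]);
translate([767, 120, 84]) cube([93, 22, 1634]);
translate([915, 120, 84]) cube([93, 22, 1634]);
translate([1063, 120, 84]) cube([93, 22, 1634]);
translate([1211, 120, 84]) cube([93, 22, 1634]);
translate([1359, 120, 84]) cube([93, 22, 1634]);
translate([1507, 120, 84]) cube([93, 22, 1634]);
translate([1655, 120, 84]) cube([93, 22, 1634]);
translate([1803, 120, 84]) cube([93, 22, 1634]);
translate([1951, 120, 84]) cube([93, 22, 1634]);
translate([2099, 120, 84]) cube([93, 22, 1634]);


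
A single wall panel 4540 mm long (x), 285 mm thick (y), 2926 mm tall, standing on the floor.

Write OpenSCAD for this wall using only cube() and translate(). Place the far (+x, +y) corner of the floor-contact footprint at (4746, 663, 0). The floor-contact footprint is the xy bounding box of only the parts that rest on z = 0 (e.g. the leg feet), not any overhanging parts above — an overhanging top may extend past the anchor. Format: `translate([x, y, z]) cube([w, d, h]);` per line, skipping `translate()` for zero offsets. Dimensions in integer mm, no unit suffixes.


translate([206, 378, 0]) cube([4540, 285, 2926]);


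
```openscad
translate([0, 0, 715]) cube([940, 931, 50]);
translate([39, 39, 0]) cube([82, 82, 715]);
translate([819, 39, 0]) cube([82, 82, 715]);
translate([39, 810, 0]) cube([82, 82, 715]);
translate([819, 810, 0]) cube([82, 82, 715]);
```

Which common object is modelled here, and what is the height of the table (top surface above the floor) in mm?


A table. The table height is 765 mm.

A 940×931×50 slab sits at z = 715 on four 82 mm square posts — a table. The top surface is at 715 + 50 = 765 mm.


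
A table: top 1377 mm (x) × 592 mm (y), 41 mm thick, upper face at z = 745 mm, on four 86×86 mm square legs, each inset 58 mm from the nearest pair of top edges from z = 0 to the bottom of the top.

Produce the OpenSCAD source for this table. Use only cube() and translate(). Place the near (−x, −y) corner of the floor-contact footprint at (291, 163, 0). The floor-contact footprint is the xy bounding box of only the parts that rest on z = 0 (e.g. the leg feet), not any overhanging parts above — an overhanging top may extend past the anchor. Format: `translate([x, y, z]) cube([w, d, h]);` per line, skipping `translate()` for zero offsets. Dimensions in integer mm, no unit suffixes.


translate([233, 105, 704]) cube([1377, 592, 41]);
translate([291, 163, 0]) cube([86, 86, 704]);
translate([1466, 163, 0]) cube([86, 86, 704]);
translate([291, 553, 0]) cube([86, 86, 704]);
translate([1466, 553, 0]) cube([86, 86, 704]);


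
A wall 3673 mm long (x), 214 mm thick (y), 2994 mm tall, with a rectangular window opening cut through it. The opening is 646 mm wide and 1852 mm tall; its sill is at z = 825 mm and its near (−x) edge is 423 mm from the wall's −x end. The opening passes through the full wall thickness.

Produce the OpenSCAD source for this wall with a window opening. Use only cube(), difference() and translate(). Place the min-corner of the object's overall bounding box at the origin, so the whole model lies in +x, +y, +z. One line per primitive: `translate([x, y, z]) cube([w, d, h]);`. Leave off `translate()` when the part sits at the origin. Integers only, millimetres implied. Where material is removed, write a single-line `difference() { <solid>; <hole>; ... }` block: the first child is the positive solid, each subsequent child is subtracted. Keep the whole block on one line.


difference() { cube([3673, 214, 2994]); translate([423, 0, 825]) cube([646, 214, 1852]); }


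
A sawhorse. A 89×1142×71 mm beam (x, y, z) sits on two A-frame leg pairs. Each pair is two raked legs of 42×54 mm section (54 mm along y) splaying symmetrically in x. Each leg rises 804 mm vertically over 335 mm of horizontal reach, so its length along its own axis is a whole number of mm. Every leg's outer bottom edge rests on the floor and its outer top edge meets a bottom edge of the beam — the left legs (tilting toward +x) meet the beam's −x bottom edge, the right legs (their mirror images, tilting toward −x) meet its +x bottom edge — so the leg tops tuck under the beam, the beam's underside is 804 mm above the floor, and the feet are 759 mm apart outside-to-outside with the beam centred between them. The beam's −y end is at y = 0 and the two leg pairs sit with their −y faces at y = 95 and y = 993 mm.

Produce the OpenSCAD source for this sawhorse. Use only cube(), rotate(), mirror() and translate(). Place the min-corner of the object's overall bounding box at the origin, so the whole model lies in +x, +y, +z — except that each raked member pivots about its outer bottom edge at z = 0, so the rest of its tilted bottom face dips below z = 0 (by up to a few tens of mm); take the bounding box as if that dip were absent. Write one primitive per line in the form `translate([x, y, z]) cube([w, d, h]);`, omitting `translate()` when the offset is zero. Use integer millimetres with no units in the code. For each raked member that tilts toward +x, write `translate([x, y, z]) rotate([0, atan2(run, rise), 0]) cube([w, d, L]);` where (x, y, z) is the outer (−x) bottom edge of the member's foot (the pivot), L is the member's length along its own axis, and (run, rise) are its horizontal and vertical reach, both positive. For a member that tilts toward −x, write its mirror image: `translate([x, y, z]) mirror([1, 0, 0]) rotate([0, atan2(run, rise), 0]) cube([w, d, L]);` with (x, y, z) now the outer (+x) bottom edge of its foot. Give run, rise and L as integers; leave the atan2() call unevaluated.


translate([335, 0, 804]) cube([89, 1142, 71]);
translate([0, 95, 0]) rotate([0, atan2(335, 804), 0]) cube([42, 54, 871]);
translate([759, 95, 0]) mirror([1, 0, 0]) rotate([0, atan2(335, 804), 0]) cube([42, 54, 871]);
translate([0, 993, 0]) rotate([0, atan2(335, 804), 0]) cube([42, 54, 871]);
translate([759, 993, 0]) mirror([1, 0, 0]) rotate([0, atan2(335, 804), 0]) cube([42, 54, 871]);


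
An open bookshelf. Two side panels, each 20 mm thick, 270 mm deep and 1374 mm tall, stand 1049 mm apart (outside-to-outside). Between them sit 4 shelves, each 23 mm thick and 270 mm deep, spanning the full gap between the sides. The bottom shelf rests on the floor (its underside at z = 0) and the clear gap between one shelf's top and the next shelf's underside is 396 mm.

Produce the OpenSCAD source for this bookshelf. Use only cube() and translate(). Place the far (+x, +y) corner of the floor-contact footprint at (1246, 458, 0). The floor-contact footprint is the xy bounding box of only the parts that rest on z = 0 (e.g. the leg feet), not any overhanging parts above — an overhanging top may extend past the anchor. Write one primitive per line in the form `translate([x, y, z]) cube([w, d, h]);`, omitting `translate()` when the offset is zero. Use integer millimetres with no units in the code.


translate([197, 188, 0]) cube([20, 270, 1374]);
translate([1226, 188, 0]) cube([20, 270, 1374]);
translate([217, 188, 0]) cube([1009, 270, 23]);
translate([217, 188, 419]) cube([1009, 270, 23]);
translate([217, 188, 838]) cube([1009, 270, 23]);
translate([217, 188, 1257]) cube([1009, 270, 23]);


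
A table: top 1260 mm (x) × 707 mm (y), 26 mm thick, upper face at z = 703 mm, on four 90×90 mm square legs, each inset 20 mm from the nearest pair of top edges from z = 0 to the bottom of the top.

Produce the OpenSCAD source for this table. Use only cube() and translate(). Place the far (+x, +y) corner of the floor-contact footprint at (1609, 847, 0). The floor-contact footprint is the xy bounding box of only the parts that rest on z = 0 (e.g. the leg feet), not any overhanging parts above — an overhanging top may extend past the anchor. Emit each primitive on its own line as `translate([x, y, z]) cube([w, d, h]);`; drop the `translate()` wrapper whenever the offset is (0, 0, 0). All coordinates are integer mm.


translate([369, 160, 677]) cube([1260, 707, 26]);
translate([389, 180, 0]) cube([90, 90, 677]);
translate([1519, 180, 0]) cube([90, 90, 677]);
translate([389, 757, 0]) cube([90, 90, 677]);
translate([1519, 757, 0]) cube([90, 90, 677]);


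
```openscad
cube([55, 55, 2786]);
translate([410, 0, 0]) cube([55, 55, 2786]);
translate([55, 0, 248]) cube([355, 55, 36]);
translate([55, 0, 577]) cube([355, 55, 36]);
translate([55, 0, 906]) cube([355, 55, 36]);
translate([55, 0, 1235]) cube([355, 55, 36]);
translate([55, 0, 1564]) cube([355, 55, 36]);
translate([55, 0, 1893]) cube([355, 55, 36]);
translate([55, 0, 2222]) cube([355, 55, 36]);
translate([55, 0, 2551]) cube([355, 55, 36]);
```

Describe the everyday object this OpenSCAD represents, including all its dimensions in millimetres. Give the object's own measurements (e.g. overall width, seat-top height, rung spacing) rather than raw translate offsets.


A straight ladder. Two 55×55 mm vertical rails, 2786 mm tall, stand 465 mm apart (outside-to-outside) with their front faces coplanar on the −y side. 8 rungs, each 55 mm deep and 36 mm tall, span between the inner faces of the rails, front faces flush with the rails. The lowest rung's underside is at z = 248 mm and rungs are spaced 329 mm apart (underside to underside).


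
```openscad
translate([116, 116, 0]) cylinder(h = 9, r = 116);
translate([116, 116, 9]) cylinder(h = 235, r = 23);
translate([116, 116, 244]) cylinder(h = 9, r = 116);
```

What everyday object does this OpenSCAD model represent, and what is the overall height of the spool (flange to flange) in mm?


A spool. The overall height is 253 mm.

Three coaxial cylinders, large–small–large — a spool. Two 9 mm flanges and a 235 mm core give 9 + 235 + 9 = 253 mm.


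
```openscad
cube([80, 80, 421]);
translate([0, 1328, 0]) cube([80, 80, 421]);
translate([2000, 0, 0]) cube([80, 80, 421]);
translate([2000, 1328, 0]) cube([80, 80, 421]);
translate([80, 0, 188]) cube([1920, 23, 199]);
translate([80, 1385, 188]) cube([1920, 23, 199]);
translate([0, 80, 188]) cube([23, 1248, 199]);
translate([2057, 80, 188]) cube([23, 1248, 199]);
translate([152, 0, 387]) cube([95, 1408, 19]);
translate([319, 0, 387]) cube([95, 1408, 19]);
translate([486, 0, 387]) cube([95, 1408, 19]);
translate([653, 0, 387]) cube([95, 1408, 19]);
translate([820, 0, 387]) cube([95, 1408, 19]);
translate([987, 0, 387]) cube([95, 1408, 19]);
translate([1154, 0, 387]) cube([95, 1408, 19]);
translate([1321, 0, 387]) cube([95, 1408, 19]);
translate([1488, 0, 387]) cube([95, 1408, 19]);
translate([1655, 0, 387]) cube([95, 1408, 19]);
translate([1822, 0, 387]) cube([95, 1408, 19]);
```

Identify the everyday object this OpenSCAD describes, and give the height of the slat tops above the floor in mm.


A bed frame. The slat-top height is 406 mm.

Four posts, four rails, and a row of slats — a bed frame. Slats sit on the rails at z = 188 + 199 = 387; with slat thickness 19, the top is 406 mm.


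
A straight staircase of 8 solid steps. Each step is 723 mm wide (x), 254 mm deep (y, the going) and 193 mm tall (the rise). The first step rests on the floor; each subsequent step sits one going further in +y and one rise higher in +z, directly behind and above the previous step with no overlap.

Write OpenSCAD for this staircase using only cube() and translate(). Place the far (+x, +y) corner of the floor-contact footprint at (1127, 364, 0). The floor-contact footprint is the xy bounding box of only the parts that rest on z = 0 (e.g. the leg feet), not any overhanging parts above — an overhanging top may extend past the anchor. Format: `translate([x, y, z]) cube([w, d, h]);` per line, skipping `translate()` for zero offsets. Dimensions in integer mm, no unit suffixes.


translate([404, 110, 0]) cube([723, 254, 193]);
translate([404, 364, 193]) cube([723, 254, 193]);
translate([404, 618, 386]) cube([723, 254, 193]);
translate([404, 872, 579]) cube([723, 254, 193]);
translate([404, 1126, 772]) cube([723, 254, 193]);
translate([404, 1380, 965]) cube([723, 254, 193]);
translate([404, 1634, 1158]) cube([723, 254, 193]);
translate([404, 1888, 1351]) cube([723, 254, 193]);


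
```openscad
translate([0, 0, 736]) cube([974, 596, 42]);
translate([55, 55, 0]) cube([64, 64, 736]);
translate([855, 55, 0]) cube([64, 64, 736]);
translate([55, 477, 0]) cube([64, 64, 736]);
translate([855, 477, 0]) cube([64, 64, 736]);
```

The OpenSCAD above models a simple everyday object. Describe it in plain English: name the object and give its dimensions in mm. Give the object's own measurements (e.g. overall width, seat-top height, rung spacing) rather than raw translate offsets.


A table: top 974 mm (x) × 596 mm (y), 42 mm thick, upper face at z = 778 mm, on four 64×64 mm square legs, each inset 55 mm from the nearest pair of top edges from z = 0 to the bottom of the top.


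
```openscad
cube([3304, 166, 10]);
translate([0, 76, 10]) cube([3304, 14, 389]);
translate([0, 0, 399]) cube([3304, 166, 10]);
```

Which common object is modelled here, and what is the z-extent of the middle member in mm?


An I-beam. The web height is 389 mm.

Two wide flanges with a thin centred web — an I-beam. Overall 409 mm minus two 10 mm flanges gives a web of 409 − 2·10 = 389 mm.


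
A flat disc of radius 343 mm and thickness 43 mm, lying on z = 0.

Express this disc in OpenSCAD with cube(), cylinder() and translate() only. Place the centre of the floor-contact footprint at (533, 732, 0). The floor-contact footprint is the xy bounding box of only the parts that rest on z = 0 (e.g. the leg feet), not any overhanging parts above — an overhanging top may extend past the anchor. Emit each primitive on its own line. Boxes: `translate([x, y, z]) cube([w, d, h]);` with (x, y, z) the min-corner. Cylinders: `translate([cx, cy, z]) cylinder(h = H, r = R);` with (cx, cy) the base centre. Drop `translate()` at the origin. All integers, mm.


translate([533, 732, 0]) cylinder(h = 43, r = 343);


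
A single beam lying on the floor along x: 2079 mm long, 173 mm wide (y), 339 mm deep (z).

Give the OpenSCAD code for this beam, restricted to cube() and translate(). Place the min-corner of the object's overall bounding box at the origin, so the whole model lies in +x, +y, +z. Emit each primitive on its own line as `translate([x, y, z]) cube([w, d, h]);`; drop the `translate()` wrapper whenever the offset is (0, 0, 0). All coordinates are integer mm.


cube([2079, 173, 339]);


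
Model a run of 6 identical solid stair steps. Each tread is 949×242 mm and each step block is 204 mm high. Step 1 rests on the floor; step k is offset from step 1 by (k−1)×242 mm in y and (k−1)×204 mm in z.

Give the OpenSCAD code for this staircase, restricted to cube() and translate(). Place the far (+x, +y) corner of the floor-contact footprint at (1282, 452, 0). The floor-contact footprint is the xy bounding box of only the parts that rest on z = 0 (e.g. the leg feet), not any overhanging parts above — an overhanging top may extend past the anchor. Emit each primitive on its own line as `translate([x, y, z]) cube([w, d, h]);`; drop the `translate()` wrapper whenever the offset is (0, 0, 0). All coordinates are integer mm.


translate([333, 210, 0]) cube([949, 242, 204]);
translate([333, 452, 204]) cube([949, 242, 204]);
translate([333, 694, 408]) cube([949, 242, 204]);
translate([333, 936, 612]) cube([949, 242, 204]);
translate([333, 1178, 816]) cube([949, 242, 204]);
translate([333, 1420, 1020]) cube([949, 242, 204]);


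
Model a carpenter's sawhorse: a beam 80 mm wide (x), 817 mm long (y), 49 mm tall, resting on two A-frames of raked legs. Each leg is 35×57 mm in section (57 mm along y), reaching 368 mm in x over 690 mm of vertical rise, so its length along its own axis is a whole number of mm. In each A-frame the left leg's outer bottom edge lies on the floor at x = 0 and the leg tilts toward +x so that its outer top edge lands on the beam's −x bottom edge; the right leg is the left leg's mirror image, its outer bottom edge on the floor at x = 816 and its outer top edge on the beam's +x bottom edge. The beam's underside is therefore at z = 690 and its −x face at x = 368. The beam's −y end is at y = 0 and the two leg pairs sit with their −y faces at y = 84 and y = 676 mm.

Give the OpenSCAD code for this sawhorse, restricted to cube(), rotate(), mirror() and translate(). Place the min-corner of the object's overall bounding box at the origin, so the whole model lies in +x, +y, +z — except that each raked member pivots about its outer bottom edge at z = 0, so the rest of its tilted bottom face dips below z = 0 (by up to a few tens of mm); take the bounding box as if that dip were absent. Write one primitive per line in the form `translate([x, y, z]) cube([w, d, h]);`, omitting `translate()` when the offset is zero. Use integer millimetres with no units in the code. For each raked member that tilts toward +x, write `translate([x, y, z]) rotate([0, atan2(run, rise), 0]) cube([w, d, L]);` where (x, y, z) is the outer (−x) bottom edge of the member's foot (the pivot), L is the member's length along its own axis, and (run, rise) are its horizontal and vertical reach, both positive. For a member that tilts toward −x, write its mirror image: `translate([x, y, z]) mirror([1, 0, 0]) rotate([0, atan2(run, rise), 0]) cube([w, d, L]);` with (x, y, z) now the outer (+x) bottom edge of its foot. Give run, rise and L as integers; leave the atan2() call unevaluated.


// leg length = √(368² + 690²) = 782
// right-leg outer foot x = 2·368 + 80 = 816
// beam min-corner = (368, 0, 690)
translate([368, 0, 690]) cube([80, 817, 49]);
translate([0, 84, 0]) rotate([0, atan2(368, 690), 0]) cube([35, 57, 782]);
translate([816, 84, 0]) mirror([1, 0, 0]) rotate([0, atan2(368, 690), 0]) cube([35, 57, 782]);
translate([0, 676, 0]) rotate([0, atan2(368, 690), 0]) cube([35, 57, 782]);
translate([816, 676, 0]) mirror([1, 0, 0]) rotate([0, atan2(368, 690), 0]) cube([35, 57, 782]);


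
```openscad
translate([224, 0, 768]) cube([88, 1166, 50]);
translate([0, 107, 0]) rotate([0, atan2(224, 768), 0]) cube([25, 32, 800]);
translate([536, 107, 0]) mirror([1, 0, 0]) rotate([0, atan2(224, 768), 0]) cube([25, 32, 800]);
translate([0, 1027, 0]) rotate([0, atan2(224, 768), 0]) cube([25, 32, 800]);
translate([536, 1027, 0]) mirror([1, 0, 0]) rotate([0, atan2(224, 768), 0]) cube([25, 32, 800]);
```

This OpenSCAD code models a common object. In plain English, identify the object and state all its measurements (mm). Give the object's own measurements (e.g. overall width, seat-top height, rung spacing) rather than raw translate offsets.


A sawhorse. A 88×1166×50 mm beam (x, y, z) sits on two A-frame leg pairs. Each pair is two raked legs of 25×32 mm section (32 mm along y) splaying symmetrically in x. Each leg rises 768 mm vertically over 224 mm of horizontal reach and is 800 mm long along its own axis. Every leg's outer bottom edge rests on the floor and its outer top edge meets a bottom edge of the beam — the left legs (tilting toward +x) meet the beam's −x bottom edge, the right legs (their mirror images, tilting toward −x) meet its +x bottom edge — so the leg tops tuck under the beam, the beam's underside is 768 mm above the floor, and the feet are 536 mm apart outside-to-outside with the beam centred between them. The two leg pairs are set in 107 mm from either end of the beam.


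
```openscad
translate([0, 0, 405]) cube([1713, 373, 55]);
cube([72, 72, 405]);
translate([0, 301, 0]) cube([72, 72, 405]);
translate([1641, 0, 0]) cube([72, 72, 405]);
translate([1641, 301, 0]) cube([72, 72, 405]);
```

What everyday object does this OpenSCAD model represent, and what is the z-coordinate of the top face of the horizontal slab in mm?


A bench. The seat-top height is 460 mm.

A long slab on four corner posts — a bench. The slab sits at z = 405 with thickness 55, so the top is 405 + 55 = 460 mm.


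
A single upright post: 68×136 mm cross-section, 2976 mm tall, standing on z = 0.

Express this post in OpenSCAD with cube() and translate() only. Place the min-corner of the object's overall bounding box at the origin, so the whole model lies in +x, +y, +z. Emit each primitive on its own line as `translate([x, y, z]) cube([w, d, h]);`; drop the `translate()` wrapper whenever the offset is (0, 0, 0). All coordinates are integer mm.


cube([68, 136, 2976]);


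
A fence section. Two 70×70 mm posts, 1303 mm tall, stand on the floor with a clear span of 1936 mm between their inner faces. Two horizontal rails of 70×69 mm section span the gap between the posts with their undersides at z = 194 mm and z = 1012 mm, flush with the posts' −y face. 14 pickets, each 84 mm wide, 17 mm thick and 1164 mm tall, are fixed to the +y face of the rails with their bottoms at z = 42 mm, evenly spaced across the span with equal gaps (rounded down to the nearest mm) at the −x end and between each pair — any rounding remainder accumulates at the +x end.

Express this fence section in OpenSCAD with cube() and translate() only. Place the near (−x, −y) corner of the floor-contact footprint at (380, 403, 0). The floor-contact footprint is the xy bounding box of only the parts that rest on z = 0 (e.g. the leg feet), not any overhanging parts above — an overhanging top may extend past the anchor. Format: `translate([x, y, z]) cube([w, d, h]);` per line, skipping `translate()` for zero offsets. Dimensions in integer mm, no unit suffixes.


translate([380, 403, 0]) cube([70, 70, 1303]);
translate([2386, 403, 0]) cube([70, 70, 1303]);
translate([450, 403, 194]) cube([1936, 70, 69]);
translate([450, 403, 1012]) cube([1936, 70, 69]);
translate([500, 473, 42]) cube([84, 17, 1164]);
translate([634, 473, 42]) cube([84, 17, 1164]);
translate([768, 473, 42]) cube([84, 17, 1164]);
translate([902, 473, 42]) cube([84, 17, 1164]);
translate([1036, 473, 42]) cube([84, 17, 1164]);
translate([1170, 473, 42]) cube([84, 17, 1164]);
translate([1304, 473, 42]) cube([84, 17, 1164]);
translate([1438, 473, 42]) cube([84, 17, 1164]);
translate([1572, 473, 42]) cube([84, 17, 1164]);
translate([1706, 473, 42]) cube([84, 17, 1164]);
translate([1840, 473, 42]) cube([84, 17, 1164]);
translate([1974, 473, 42]) cube([84, 17, 1164]);
translate([2108, 473, 42]) cube([84, 17, 1164]);
translate([2242, 473, 42]) cube([84, 17, 1164]);


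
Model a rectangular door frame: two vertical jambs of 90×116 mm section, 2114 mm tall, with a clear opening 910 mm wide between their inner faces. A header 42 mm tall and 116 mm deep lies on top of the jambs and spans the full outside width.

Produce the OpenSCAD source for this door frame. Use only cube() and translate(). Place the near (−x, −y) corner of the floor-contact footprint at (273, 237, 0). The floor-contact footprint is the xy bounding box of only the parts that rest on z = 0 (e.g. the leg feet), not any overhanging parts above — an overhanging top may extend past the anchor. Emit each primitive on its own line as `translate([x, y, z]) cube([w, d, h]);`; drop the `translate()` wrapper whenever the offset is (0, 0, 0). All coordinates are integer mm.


translate([273, 237, 0]) cube([90, 116, 2114]);
translate([1273, 237, 0]) cube([90, 116, 2114]);
translate([273, 237, 2114]) cube([1090, 116, 42]);


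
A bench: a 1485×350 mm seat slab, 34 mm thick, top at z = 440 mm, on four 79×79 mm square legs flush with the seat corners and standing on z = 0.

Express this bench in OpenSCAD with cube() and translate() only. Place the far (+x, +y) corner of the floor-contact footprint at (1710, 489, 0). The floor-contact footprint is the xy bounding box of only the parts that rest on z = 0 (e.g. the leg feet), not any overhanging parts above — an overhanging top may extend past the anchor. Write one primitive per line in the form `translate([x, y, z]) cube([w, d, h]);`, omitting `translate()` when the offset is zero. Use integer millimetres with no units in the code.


translate([225, 139, 406]) cube([1485, 350, 34]);
translate([225, 139, 0]) cube([79, 79, 406]);
translate([225, 410, 0]) cube([79, 79, 406]);
translate([1631, 139, 0]) cube([79, 79, 406]);
translate([1631, 410, 0]) cube([79, 79, 406]);


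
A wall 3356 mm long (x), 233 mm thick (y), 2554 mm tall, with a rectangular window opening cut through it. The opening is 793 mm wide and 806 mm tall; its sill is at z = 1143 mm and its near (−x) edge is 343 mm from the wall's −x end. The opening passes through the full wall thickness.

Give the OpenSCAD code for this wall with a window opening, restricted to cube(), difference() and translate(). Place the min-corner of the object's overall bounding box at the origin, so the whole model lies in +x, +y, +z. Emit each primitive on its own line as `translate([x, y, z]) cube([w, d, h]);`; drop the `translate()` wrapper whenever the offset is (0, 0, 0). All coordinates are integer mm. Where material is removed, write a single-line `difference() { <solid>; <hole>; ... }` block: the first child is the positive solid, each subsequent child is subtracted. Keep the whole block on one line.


difference() { cube([3356, 233, 2554]); translate([343, 0, 1143]) cube([793, 233, 806]); }


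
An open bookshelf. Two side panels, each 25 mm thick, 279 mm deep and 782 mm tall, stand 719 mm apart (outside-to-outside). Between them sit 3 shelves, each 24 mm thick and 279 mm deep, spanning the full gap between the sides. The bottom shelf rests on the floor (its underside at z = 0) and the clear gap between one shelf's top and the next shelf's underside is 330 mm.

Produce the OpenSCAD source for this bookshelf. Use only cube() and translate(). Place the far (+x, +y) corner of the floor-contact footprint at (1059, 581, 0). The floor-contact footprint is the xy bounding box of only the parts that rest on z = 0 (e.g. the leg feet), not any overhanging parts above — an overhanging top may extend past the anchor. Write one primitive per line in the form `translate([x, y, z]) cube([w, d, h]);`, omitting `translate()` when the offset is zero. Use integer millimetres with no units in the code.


translate([340, 302, 0]) cube([25, 279, 782]);
translate([1034, 302, 0]) cube([25, 279, 782]);
translate([365, 302, 0]) cube([669, 279, 24]);
translate([365, 302, 354]) cube([669, 279, 24]);
translate([365, 302, 708]) cube([669, 279, 24]);


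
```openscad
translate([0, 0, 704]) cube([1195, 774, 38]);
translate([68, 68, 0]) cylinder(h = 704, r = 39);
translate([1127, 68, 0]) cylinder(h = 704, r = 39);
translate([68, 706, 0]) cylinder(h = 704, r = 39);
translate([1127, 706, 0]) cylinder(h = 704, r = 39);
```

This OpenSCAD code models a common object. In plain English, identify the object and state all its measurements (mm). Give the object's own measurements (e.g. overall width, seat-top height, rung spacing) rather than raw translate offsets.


A table: top 1195 mm (x) × 774 mm (y), 38 mm thick, upper face at z = 742 mm, on four round legs of 78 mm diameter, each leg's bounding box inset 29 mm from the nearest pair of top edges from z = 0 to the bottom of the top.


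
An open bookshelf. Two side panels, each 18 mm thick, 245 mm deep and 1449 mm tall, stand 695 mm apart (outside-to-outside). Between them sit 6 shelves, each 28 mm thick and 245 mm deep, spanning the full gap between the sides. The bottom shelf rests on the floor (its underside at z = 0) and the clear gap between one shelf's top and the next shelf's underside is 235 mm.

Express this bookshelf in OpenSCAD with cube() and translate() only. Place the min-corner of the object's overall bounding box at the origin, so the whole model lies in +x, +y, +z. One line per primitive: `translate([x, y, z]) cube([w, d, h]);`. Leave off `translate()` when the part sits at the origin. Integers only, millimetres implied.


cube([18, 245, 1449]);
translate([677, 0, 0]) cube([18, 245, 1449]);
translate([18, 0, 0]) cube([659, 245, 28]);
translate([18, 0, 263]) cube([659, 245, 28]);
translate([18, 0, 526]) cube([659, 245, 28]);
translate([18, 0, 789]) cube([659, 245, 28]);
translate([18, 0, 1052]) cube([659, 245, 28]);
translate([18, 0, 1315]) cube([659, 245, 28]);


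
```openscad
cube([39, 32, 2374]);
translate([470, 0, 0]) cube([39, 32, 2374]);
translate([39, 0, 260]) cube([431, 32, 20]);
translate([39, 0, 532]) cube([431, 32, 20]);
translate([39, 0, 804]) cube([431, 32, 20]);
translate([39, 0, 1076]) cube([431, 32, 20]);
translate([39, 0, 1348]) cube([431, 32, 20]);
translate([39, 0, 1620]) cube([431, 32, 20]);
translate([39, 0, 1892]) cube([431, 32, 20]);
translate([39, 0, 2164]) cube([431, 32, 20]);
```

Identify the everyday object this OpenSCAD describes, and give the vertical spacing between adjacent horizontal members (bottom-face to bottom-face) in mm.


A ladder. The rung spacing is 272 mm.

Two tall 39×32 posts with 8 short bars between them — a ladder. Adjacent rungs sit at z = 260 and z = 532, so the spacing is 532 − 260 = 272 mm.


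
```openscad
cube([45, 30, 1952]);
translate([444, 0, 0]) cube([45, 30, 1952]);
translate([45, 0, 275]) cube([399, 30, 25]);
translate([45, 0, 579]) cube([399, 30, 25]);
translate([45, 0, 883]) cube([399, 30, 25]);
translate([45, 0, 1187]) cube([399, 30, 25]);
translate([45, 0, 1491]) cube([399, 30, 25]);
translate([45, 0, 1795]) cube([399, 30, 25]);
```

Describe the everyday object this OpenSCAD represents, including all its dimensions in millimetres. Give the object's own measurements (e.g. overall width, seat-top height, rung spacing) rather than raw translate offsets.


A straight ladder. Two 45×30 mm vertical rails, 1952 mm tall, stand 489 mm apart (outside-to-outside) with their front faces coplanar on the −y side. 6 rungs, each 30 mm deep and 25 mm tall, span between the inner faces of the rails, front faces flush with the rails. The lowest rung's underside is at z = 275 mm and rungs are spaced 304 mm apart (underside to underside).


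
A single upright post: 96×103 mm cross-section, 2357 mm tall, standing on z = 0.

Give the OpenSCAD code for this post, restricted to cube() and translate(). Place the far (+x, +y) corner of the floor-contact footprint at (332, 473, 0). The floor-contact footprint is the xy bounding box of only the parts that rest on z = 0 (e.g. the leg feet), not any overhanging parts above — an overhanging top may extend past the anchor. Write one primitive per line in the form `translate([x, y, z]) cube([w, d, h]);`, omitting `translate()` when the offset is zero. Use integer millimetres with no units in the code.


translate([236, 370, 0]) cube([96, 103, 2357]);


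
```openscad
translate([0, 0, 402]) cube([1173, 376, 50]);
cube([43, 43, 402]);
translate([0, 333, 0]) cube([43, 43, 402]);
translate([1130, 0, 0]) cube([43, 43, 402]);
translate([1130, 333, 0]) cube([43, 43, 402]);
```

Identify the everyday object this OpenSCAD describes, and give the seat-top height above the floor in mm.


A bench. The seat-top height is 452 mm.

A long slab on four corner posts — a bench. The slab sits at z = 402 with thickness 50, so the top is 402 + 50 = 452 mm.


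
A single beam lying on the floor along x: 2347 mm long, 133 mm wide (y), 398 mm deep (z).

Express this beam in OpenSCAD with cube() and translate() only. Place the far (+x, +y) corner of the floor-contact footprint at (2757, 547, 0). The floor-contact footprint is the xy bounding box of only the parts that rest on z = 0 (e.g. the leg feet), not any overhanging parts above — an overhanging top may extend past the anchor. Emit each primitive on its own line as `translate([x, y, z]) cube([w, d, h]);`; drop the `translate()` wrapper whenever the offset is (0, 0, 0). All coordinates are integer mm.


translate([410, 414, 0]) cube([2347, 133, 398]);


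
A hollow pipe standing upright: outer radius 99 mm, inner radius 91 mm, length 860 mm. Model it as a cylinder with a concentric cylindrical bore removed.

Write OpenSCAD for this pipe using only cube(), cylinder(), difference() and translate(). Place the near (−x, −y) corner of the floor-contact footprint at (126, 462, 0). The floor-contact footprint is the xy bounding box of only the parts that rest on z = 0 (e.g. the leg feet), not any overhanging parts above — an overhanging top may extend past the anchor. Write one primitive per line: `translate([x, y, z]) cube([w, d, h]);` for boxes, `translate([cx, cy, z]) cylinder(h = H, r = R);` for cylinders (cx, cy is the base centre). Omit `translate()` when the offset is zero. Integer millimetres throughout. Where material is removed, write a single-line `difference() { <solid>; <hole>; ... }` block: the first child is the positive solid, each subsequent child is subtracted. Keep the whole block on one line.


difference() { translate([225, 561, 0]) cylinder(h = 860, r = 99); translate([225, 561, 0]) cylinder(h = 860, r = 91); }


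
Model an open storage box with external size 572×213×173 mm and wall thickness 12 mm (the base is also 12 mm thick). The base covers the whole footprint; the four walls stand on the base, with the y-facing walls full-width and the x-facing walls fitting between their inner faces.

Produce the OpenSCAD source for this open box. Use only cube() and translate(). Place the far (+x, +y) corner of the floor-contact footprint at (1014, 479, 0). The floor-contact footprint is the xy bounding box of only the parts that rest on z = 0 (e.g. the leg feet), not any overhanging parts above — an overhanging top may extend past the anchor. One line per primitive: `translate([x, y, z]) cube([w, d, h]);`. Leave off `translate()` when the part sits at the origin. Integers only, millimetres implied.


translate([442, 266, 0]) cube([572, 213, 12]);
translate([442, 266, 12]) cube([572, 12, 161]);
translate([442, 467, 12]) cube([572, 12, 161]);
translate([442, 278, 12]) cube([12, 189, 161]);
translate([1002, 278, 12]) cube([12, 189, 161]);


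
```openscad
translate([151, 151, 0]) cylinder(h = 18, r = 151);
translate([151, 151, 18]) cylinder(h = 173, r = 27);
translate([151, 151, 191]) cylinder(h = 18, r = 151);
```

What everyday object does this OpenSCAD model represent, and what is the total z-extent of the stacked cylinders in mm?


A spool. The overall height is 209 mm.

Three coaxial cylinders, large–small–large — a spool. Two 18 mm flanges and a 173 mm core give 18 + 173 + 18 = 209 mm.


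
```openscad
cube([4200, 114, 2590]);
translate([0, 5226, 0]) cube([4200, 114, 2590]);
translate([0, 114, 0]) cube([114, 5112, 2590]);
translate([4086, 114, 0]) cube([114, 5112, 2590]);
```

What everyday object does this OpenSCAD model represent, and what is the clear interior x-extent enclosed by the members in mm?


A house (or room) frame. The interior width is 3972 mm.

Four 2590 mm walls enclosing a rectangle with no floor or roof — a room or house frame. Outside width is 4200 mm and wall thickness is 114 mm, so the interior width is 4200 − 2 × 114 = 3972 mm.


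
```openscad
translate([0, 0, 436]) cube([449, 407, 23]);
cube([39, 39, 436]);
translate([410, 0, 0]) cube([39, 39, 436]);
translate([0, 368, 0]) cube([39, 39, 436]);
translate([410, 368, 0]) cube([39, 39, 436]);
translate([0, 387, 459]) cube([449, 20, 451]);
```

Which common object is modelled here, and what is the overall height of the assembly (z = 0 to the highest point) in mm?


A chair. The overall height is 910 mm.

A slab on four corner posts with a tall panel at the back — a chair. The seat slab sits at z = 436 with thickness 23, and the 451 mm backrest starts at the seat top, so the overall height is 436 + 23 + 451 = 910 mm.


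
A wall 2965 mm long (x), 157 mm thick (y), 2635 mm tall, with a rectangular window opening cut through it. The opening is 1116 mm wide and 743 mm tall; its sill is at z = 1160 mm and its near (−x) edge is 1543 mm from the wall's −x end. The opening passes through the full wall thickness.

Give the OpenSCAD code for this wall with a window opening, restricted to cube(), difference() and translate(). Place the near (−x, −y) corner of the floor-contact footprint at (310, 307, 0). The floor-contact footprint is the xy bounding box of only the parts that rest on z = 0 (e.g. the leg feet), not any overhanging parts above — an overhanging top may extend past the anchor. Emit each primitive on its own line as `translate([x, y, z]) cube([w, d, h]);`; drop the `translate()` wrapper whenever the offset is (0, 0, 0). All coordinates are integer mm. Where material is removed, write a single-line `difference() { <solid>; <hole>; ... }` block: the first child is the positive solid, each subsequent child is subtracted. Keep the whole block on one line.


difference() { translate([310, 307, 0]) cube([2965, 157, 2635]); translate([1853, 307, 1160]) cube([1116, 157, 743]); }


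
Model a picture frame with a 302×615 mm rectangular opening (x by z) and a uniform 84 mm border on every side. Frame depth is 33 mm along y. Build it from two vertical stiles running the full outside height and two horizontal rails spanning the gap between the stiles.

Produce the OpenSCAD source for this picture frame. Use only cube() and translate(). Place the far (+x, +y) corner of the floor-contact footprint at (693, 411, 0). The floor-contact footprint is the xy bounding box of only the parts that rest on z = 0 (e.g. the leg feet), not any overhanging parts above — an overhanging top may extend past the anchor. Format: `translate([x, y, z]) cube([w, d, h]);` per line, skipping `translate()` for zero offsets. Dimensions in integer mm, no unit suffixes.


translate([223, 378, 0]) cube([84, 33, 783]);
translate([609, 378, 0]) cube([84, 33, 783]);
translate([307, 378, 0]) cube([302, 33, 84]);
translate([307, 378, 699]) cube([302, 33, 84]);


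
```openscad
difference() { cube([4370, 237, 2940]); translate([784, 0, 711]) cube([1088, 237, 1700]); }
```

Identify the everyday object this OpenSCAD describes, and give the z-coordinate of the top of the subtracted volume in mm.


A wall with a window opening. The window head height is 2411 mm.

A wall with a rectangular opening subtracted — a window. Sill at z = 711, opening 1700 mm tall, so the head is at 711 + 1700 = 2411 mm.


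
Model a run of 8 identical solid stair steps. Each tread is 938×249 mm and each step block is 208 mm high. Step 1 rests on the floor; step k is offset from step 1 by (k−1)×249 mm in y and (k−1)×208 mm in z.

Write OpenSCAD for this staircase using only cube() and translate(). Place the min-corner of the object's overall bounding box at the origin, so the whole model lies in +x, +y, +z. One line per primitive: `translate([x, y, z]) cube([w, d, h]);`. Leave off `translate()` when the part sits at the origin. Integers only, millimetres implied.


cube([938, 249, 208]);
translate([0, 249, 208]) cube([938, 249, 208]);
translate([0, 498, 416]) cube([938, 249, 208]);
translate([0, 747, 624]) cube([938, 249, 208]);
translate([0, 996, 832]) cube([938, 249, 208]);
translate([0, 1245, 1040]) cube([938, 249, 208]);
translate([0, 1494, 1248]) cube([938, 249, 208]);
translate([0, 1743, 1456]) cube([938, 249, 208]);
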